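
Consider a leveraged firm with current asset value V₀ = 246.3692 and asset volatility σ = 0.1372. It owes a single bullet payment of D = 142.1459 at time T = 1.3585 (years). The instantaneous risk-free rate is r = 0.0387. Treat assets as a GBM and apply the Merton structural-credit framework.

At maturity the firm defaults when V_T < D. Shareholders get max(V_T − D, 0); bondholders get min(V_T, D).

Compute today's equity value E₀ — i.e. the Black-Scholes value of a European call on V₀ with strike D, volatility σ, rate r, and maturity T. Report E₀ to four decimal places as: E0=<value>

d₁ = [ln(V₀/D) + (r + σ²/2)T] / (σ√T)
   = [ln(246.3692/142.1459) + (0.0387 + 0.5·0.1372²)·1.3585] / (0.1372·√1.3585)
   = [0.549977 + 0.065360] / 0.159913 = 3.847949
d₂ = d₁ − σ√T = 3.847949 − 0.159913 = 3.688036
N(d₁) = 0.999940,  N(d₂) = 0.999887,  e^(−rT) = 0.948784
E₀ = V₀·N(d₁) − D·e^(−rT)·N(d₂)
   = 246.3692·0.999940 − 142.1459·0.948784·0.999887 = 111.503989

E0=111.5040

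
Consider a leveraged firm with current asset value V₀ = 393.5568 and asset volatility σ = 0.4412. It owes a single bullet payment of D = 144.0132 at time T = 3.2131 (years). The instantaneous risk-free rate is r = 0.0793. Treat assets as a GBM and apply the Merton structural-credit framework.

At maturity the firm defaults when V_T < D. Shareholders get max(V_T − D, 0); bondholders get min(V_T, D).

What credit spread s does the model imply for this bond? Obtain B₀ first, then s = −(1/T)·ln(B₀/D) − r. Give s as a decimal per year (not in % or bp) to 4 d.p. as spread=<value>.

spread=0.0105

d₁ = [ln(V₀/D) + (r + σ²/2)T] / (σ√T)
   = [ln(393.5568/144.0132) + (0.0793 + 0.5·0.4412²)·3.2131] / (0.4412·√3.2131)
   = [1.005320 + 0.567526] / 0.790856 = 1.988789
d₂ = d₁ − σ√T = 1.988789 − 0.790856 = 1.197932
N(d₁) = 0.976638,  N(d₂) = 0.884528,  e^(−rT) = 0.775072
E₀ = V₀·N(d₁) − D·e^(−rT)·N(d₂)
   = 393.5568·0.976638 − 144.0132·0.775072·0.884528 = 285.630790
B₀ = V₀ − E₀ = 393.5568 − 285.630790 = 107.926010
spread = −(1/T)·ln(B₀/D) − r = −(1/3.2131)·ln(107.926010/144.0132) − 0.0793 = 0.01047594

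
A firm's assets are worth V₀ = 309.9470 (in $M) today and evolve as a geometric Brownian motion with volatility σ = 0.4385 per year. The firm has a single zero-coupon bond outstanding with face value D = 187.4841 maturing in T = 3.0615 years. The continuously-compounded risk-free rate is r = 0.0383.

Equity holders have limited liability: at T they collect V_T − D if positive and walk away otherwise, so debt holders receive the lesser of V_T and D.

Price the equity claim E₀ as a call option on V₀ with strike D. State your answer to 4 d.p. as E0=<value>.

E0=163.0002

d₁ = [ln(V₀/D) + (r + σ²/2)T] / (σ√T)
   = [ln(309.9470/187.4841) + (0.0383 + 0.5·0.4385²)·3.0615] / (0.4385·√3.0615)
   = [0.502707 + 0.411592] / 0.767250 = 1.191657
d₂ = d₁ − σ√T = 1.191657 − 0.767250 = 0.424408
N(d₁) = 0.883302,  N(d₂) = 0.664366,  e^(−rT) = 0.889358
E₀ = V₀·N(d₁) − D·e^(−rT)·N(d₂)
   = 309.9470·0.883302 − 187.4841·0.889358·0.664366 = 163.000202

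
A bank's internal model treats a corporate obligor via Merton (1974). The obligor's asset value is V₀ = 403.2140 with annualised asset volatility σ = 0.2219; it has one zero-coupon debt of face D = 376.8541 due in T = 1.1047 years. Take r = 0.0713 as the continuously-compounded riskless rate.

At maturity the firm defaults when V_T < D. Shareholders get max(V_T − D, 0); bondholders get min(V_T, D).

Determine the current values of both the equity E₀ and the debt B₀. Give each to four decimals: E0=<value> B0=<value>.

E0=68.9437 B0=334.2703

d₁ = [ln(V₀/D) + (r + σ²/2)T] / (σ√T)
   = [ln(403.2140/376.8541) + (0.0713 + 0.5·0.2219²)·1.1047] / (0.2219·√1.1047)
   = [0.067609 + 0.105963] / 0.233227 = 0.744218
d₂ = d₁ − σ√T = 0.744218 − 0.233227 = 0.510990
N(d₁) = 0.771628,  N(d₂) = 0.695321,  e^(−rT) = 0.924257
E₀ = V₀·N(d₁) − D·e^(−rT)·N(d₂)
   = 403.2140·0.771628 − 376.8541·0.924257·0.695321 = 68.943738
B₀ = V₀ − E₀ = 403.2140 − 68.943738 = 334.270262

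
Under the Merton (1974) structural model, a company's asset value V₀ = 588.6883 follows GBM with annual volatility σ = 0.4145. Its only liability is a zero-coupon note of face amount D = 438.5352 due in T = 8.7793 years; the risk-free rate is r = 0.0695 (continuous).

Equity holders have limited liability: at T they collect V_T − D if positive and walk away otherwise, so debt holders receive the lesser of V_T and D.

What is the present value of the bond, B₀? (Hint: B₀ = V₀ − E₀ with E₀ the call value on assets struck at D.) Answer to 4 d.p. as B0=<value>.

d₁ = [ln(V₀/D) + (r + σ²/2)T] / (σ√T)
   = [ln(588.6883/438.5352) + (0.0695 + 0.5·0.4145²)·8.7793] / (0.4145·√8.7793)
   = [0.294457 + 1.364348] / 1.228159 = 1.350644
d₂ = d₁ − σ√T = 1.350644 − 1.228159 = 0.122485
N(d₁) = 0.911595,  N(d₂) = 0.548743,  e^(−rT) = 0.543263
E₀ = V₀·N(d₁) − D·e^(−rT)·N(d₂)
   = 588.6883·0.911595 − 438.5352·0.543263·0.548743 = 405.912984
B₀ = V₀ − E₀ = 588.6883 − 405.912984 = 182.775316

B0=182.7753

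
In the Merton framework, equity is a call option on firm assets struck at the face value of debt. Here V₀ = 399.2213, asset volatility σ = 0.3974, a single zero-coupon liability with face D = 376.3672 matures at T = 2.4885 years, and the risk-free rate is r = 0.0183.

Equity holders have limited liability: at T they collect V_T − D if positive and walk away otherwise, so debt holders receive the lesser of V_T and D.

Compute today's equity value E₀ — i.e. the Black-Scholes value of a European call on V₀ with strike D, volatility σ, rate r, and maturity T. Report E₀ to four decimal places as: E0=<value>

d₁ = [ln(V₀/D) + (r + σ²/2)T] / (σ√T)
   = [ln(399.2213/376.3672) + (0.0183 + 0.5·0.3974²)·2.4885] / (0.3974·√2.4885)
   = [0.058951 + 0.242040] / 0.626898 = 0.480127
d₂ = d₁ − σ√T = 0.480127 − 0.626898 = -0.146771
N(d₁) = 0.684431,  N(d₂) = 0.441657,  e^(−rT) = 0.955482
E₀ = V₀·N(d₁) − D·e^(−rT)·N(d₂)
   = 399.2213·0.684431 − 376.3672·0.955482·0.441657 = 114.414631

E0=114.4146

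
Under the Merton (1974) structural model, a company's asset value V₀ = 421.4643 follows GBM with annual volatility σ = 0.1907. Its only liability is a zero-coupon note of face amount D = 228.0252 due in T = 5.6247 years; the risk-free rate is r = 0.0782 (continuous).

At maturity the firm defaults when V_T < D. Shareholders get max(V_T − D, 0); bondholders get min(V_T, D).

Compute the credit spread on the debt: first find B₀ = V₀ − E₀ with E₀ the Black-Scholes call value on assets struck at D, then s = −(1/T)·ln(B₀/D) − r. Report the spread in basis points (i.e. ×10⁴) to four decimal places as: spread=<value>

d₁ = [ln(V₀/D) + (r + σ²/2)T] / (σ√T)
   = [ln(421.4643/228.0252) + (0.0782 + 0.5·0.1907²)·5.6247] / (0.1907·√5.6247)
   = [0.614279 + 0.542127] / 0.452273 = 2.556877
d₂ = d₁ − σ√T = 2.556877 − 0.452273 = 2.104605
N(d₁) = 0.994719,  N(d₂) = 0.982337,  e^(−rT) = 0.644132
E₀ = V₀·N(d₁) − D·e^(−rT)·N(d₂)
   = 421.4643·0.994719 − 228.0252·0.644132·0.982337 = 274.954577
B₀ = V₀ − E₀ = 421.4643 − 274.954577 = 146.509723
spread = −(1/T)·ln(B₀/D) − r = −(1/5.6247)·ln(146.509723/228.0252) − 0.0782 = 0.00044675
in basis points: 0.00044675 × 10⁴ = 4.4675 bp

spread=4.4675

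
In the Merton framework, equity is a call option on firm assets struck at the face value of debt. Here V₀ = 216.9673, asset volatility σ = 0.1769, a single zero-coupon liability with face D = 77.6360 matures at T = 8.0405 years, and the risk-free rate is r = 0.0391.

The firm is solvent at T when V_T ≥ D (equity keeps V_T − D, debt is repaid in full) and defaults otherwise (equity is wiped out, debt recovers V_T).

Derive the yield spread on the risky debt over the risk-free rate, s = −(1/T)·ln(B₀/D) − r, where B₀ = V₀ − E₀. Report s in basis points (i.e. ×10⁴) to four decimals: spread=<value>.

spread=1.3651

d₁ = [ln(V₀/D) + (r + σ²/2)T] / (σ√T)
   = [ln(216.9673/77.6360) + (0.0391 + 0.5·0.1769²)·8.0405] / (0.1769·√8.0405)
   = [1.027715 + 0.440192] / 0.501614 = 2.926370
d₂ = d₁ − σ√T = 2.926370 − 0.501614 = 2.424756
N(d₁) = 0.998285,  N(d₂) = 0.992341,  e^(−rT) = 0.730239
E₀ = V₀·N(d₁) − D·e^(−rT)·N(d₂)
   = 216.9673·0.998285 − 77.6360·0.730239·0.992341 = 160.336666
B₀ = V₀ − E₀ = 216.9673 − 160.336666 = 56.630634
spread = −(1/T)·ln(B₀/D) − r = −(1/8.0405)·ln(56.630634/77.6360) − 0.0391 = 0.00013651
in basis points: 0.00013651 × 10⁴ = 1.3651 bp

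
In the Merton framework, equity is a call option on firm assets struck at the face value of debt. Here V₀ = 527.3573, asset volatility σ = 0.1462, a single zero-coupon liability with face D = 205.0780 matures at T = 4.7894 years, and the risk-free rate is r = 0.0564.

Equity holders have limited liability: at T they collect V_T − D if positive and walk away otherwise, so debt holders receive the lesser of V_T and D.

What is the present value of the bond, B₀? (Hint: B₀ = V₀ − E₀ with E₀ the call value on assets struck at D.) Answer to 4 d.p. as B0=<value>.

d₁ = [ln(V₀/D) + (r + σ²/2)T] / (σ√T)
   = [ln(527.3573/205.0780) + (0.0564 + 0.5·0.1462²)·4.7894] / (0.1462·√4.7894)
   = [0.944488 + 0.321308] / 0.319954 = 3.956176
d₂ = d₁ − σ√T = 3.956176 − 0.319954 = 3.636222
N(d₁) = 0.999962,  N(d₂) = 0.999862,  e^(−rT) = 0.763286
E₀ = V₀·N(d₁) − D·e^(−rT)·N(d₂)
   = 527.3573·0.999962 − 205.0780·0.763286·0.999862 = 370.825656
B₀ = V₀ − E₀ = 527.3573 − 370.825656 = 156.531644

B0=156.5316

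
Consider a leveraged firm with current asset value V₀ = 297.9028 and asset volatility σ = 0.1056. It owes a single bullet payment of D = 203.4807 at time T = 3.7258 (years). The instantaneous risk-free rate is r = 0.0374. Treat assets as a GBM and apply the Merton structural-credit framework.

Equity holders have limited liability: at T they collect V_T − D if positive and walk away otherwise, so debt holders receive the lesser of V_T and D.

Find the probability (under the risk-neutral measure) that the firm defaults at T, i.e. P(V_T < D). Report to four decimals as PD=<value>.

PD=0.0071

d₁ = [ln(V₀/D) + (r + σ²/2)T] / (σ√T)
   = [ln(297.9028/203.4807) + (0.0374 + 0.5·0.1056²)·3.7258] / (0.1056·√3.7258)
   = [0.381196 + 0.160119] / 0.203833 = 2.655683
d₂ = d₁ − σ√T = 2.655683 − 0.203833 = 2.451851
risk-neutral PD = N(−d₂) = N(-2.451851) = 0.007106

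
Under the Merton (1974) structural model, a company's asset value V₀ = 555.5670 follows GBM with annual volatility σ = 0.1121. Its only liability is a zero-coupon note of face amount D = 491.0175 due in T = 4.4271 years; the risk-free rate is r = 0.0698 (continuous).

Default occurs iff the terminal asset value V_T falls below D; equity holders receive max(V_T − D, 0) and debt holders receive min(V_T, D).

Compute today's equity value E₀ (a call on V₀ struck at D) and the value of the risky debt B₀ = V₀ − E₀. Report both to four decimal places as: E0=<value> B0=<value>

d₁ = [ln(V₀/D) + (r + σ²/2)T] / (σ√T)
   = [ln(555.5670/491.0175) + (0.0698 + 0.5·0.1121²)·4.4271] / (0.1121·√4.4271)
   = [0.123509 + 0.336828] / 0.235866 = 1.951691
d₂ = d₁ − σ√T = 1.951691 − 0.235866 = 1.715825
N(d₁) = 0.974513,  N(d₂) = 0.956903,  e^(−rT) = 0.734172
E₀ = V₀·N(d₁) − D·e^(−rT)·N(d₂)
   = 555.5670·0.974513 − 491.0175·0.734172·0.956903 = 196.451694
B₀ = V₀ − E₀ = 555.5670 − 196.451694 = 359.115306

E0=196.4517 B0=359.1153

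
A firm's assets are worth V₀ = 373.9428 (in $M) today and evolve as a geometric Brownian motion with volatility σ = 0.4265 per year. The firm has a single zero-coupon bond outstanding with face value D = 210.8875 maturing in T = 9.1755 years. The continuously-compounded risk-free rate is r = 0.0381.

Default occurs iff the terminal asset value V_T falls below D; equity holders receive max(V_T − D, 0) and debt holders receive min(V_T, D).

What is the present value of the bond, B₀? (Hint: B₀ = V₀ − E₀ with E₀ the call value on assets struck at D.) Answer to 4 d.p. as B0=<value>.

B0=110.8720

d₁ = [ln(V₀/D) + (r + σ²/2)T] / (σ√T)
   = [ln(373.9428/210.8875) + (0.0381 + 0.5·0.4265²)·9.1755] / (0.4265·√9.1755)
   = [0.572778 + 1.184109] / 1.291915 = 1.359909
d₂ = d₁ − σ√T = 1.359909 − 1.291915 = 0.067994
N(d₁) = 0.913071,  N(d₂) = 0.527105,  e^(−rT) = 0.704980
E₀ = V₀·N(d₁) − D·e^(−rT)·N(d₂)
   = 373.9428·0.913071 − 210.8875·0.704980·0.527105 = 263.070796
B₀ = V₀ − E₀ = 373.9428 − 263.070796 = 110.872004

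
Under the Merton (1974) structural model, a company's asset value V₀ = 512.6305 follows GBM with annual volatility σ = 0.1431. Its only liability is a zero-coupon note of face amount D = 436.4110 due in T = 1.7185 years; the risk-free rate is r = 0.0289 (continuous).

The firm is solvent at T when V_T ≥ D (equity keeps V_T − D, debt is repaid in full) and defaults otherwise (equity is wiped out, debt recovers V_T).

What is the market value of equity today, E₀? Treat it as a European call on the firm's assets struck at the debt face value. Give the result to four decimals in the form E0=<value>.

E0=103.0237

d₁ = [ln(V₀/D) + (r + σ²/2)T] / (σ√T)
   = [ln(512.6305/436.4110) + (0.0289 + 0.5·0.1431²)·1.7185] / (0.1431·√1.7185)
   = [0.160971 + 0.067260] / 0.187592 = 1.216634
d₂ = d₁ − σ√T = 1.216634 − 0.187592 = 1.029042
N(d₁) = 0.888128,  N(d₂) = 0.848270,  e^(−rT) = 0.951548
E₀ = V₀·N(d₁) − D·e^(−rT)·N(d₂)
   = 512.6305·0.888128 − 436.4110·0.951548·0.848270 = 103.023743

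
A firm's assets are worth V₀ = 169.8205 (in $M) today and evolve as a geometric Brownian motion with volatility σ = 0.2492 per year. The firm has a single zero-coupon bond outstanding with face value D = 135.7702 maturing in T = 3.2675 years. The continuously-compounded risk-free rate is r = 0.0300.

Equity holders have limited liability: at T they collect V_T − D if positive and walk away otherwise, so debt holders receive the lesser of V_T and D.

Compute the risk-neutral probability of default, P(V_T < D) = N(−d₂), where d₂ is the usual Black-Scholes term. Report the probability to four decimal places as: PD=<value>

PD=0.3124

d₁ = [ln(V₀/D) + (r + σ²/2)T] / (σ√T)
   = [ln(169.8205/135.7702) + (0.0300 + 0.5·0.2492²)·3.2675] / (0.2492·√3.2675)
   = [0.223778 + 0.199482] / 0.450460 = 0.939619
d₂ = d₁ − σ√T = 0.939619 − 0.450460 = 0.489159
risk-neutral PD = N(−d₂) = N(-0.489159) = 0.312365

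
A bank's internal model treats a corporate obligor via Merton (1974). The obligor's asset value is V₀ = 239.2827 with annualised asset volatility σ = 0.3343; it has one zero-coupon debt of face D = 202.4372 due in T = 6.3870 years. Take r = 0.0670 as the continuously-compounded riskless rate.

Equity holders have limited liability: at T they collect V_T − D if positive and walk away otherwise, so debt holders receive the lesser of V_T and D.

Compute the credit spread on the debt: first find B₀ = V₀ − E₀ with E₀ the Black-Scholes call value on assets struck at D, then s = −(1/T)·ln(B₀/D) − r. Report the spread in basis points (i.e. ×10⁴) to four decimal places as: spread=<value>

d₁ = [ln(V₀/D) + (r + σ²/2)T] / (σ√T)
   = [ln(239.2827/202.4372) + (0.0670 + 0.5·0.3343²)·6.3870] / (0.3343·√6.3870)
   = [0.167216 + 0.784823] / 0.844860 = 1.126860
d₂ = d₁ − σ√T = 1.126860 − 0.844860 = 0.282000
N(d₁) = 0.870099,  N(d₂) = 0.611028,  e^(−rT) = 0.651858
E₀ = V₀·N(d₁) − D·e^(−rT)·N(d₂)
   = 239.2827·0.870099 − 202.4372·0.651858·0.611028 = 127.568247
B₀ = V₀ − E₀ = 239.2827 − 127.568247 = 111.714453
spread = −(1/T)·ln(B₀/D) − r = −(1/6.3870)·ln(111.714453/202.4372) − 0.0670 = 0.02607713
in basis points: 0.02607713 × 10⁴ = 260.7713 bp

spread=260.7713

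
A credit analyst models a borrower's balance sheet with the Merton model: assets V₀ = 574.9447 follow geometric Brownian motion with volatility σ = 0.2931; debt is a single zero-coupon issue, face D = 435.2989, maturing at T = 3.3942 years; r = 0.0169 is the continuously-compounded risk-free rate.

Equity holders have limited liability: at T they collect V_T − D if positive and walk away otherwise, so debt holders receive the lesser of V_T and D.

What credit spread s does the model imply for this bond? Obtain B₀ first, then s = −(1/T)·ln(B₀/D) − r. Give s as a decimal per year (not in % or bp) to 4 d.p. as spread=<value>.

d₁ = [ln(V₀/D) + (r + σ²/2)T] / (σ√T)
   = [ln(574.9447/435.2989) + (0.0169 + 0.5·0.2931²)·3.3942] / (0.2931·√3.3942)
   = [0.278241 + 0.203156] / 0.539989 = 0.891494
d₂ = d₁ − σ√T = 0.891494 − 0.539989 = 0.351506
N(d₁) = 0.813668,  N(d₂) = 0.637396,  e^(−rT) = 0.944252
E₀ = V₀·N(d₁) − D·e^(−rT)·N(d₂)
   = 574.9447·0.813668 − 435.2989·0.944252·0.637396 = 205.824165
B₀ = V₀ − E₀ = 574.9447 − 205.824165 = 369.120535
spread = −(1/T)·ln(B₀/D) − r = −(1/3.3942)·ln(369.120535/435.2989) − 0.0169 = 0.03168573

spread=0.0317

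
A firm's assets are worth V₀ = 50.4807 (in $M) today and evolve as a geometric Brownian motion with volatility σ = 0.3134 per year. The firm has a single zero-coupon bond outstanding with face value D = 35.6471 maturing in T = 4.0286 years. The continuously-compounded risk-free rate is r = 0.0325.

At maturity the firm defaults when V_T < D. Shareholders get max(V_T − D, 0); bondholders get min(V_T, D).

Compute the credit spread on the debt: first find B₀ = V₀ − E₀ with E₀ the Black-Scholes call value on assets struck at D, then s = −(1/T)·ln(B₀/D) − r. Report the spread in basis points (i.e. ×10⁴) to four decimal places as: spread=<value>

spread=261.2674

d₁ = [ln(V₀/D) + (r + σ²/2)T] / (σ√T)
   = [ln(50.4807/35.6471) + (0.0325 + 0.5·0.3134²)·4.0286] / (0.3134·√4.0286)
   = [0.347923 + 0.328773] / 0.629037 = 1.075766
d₂ = d₁ − σ√T = 1.075766 − 0.629037 = 0.446729
N(d₁) = 0.858984,  N(d₂) = 0.672465,  e^(−rT) = 0.877280
E₀ = V₀·N(d₁) − D·e^(−rT)·N(d₂)
   = 50.4807·0.858984 − 35.6471·0.877280·0.672465 = 22.332481
B₀ = V₀ − E₀ = 50.4807 − 22.332481 = 28.148219
spread = −(1/T)·ln(B₀/D) − r = −(1/4.0286)·ln(28.148219/35.6471) − 0.0325 = 0.02612674
in basis points: 0.02612674 × 10⁴ = 261.2674 bp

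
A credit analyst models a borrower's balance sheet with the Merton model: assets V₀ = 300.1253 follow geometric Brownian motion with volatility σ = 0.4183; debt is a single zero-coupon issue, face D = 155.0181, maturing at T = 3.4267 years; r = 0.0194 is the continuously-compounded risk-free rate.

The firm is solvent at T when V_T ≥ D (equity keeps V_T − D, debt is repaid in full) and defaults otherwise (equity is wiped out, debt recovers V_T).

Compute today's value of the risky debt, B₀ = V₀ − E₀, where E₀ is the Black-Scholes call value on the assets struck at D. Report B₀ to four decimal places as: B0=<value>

B0=130.6364

d₁ = [ln(V₀/D) + (r + σ²/2)T] / (σ√T)
   = [ln(300.1253/155.0181) + (0.0194 + 0.5·0.4183²)·3.4267] / (0.4183·√3.4267)
   = [0.660658 + 0.366271] / 0.774330 = 1.326217
d₂ = d₁ − σ√T = 1.326217 − 0.774330 = 0.551888
N(d₁) = 0.907616,  N(d₂) = 0.709487,  e^(−rT) = 0.935684
E₀ = V₀·N(d₁) − D·e^(−rT)·N(d₂)
   = 300.1253·0.907616 − 155.0181·0.935684·0.709487 = 169.488931
B₀ = V₀ − E₀ = 300.1253 − 169.488931 = 130.636369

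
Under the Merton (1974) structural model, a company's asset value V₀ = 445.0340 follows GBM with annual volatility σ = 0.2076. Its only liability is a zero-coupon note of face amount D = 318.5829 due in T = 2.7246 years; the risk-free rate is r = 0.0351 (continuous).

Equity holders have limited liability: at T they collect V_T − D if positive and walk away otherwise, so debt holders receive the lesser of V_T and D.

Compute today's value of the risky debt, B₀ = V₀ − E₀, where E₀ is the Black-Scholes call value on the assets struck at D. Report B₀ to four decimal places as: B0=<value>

B0=283.4253

d₁ = [ln(V₀/D) + (r + σ²/2)T] / (σ√T)
   = [ln(445.0340/318.5829) + (0.0351 + 0.5·0.2076²)·2.7246] / (0.2076·√2.7246)
   = [0.334268 + 0.154346] / 0.342672 = 1.425892
d₂ = d₁ − σ√T = 1.425892 − 0.342672 = 1.083220
N(d₁) = 0.923050,  N(d₂) = 0.860645,  e^(−rT) = 0.908797
E₀ = V₀·N(d₁) − D·e^(−rT)·N(d₂)
   = 445.0340·0.923050 − 318.5829·0.908797·0.860645 = 161.608719
B₀ = V₀ − E₀ = 445.0340 − 161.608719 = 283.425281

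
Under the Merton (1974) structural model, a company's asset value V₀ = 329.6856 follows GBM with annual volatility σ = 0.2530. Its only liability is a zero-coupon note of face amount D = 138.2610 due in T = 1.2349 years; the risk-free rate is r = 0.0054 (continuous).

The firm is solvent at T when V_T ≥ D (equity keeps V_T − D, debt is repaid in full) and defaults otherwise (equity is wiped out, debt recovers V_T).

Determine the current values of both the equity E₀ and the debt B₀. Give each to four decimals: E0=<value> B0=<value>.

E0=192.3586 B0=137.3270

d₁ = [ln(V₀/D) + (r + σ²/2)T] / (σ√T)
   = [ln(329.6856/138.2610) + (0.0054 + 0.5·0.2530²)·1.2349] / (0.2530·√1.2349)
   = [0.868996 + 0.046191] / 0.281149 = 3.255168
d₂ = d₁ − σ√T = 3.255168 − 0.281149 = 2.974020
N(d₁) = 0.999433,  N(d₂) = 0.998530,  e^(−rT) = 0.993354
E₀ = V₀·N(d₁) − D·e^(−rT)·N(d₂)
   = 329.6856·0.999433 − 138.2610·0.993354·0.998530 = 192.358555
B₀ = V₀ − E₀ = 329.6856 − 192.358555 = 137.327045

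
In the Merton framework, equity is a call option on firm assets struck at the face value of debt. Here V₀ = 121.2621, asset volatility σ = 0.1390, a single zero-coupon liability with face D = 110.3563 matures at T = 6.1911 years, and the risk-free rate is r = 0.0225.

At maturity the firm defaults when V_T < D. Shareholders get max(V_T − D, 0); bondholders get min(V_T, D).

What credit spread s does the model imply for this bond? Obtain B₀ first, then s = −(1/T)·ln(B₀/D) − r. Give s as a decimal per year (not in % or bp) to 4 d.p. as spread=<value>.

spread=0.0096

d₁ = [ln(V₀/D) + (r + σ²/2)T] / (σ√T)
   = [ln(121.2621/110.3563) + (0.0225 + 0.5·0.1390²)·6.1911] / (0.1390·√6.1911)
   = [0.094240 + 0.199109] / 0.345859 = 0.848176
d₂ = d₁ − σ√T = 0.848176 − 0.345859 = 0.502317
N(d₁) = 0.801830,  N(d₂) = 0.692278,  e^(−rT) = 0.869967
E₀ = V₀·N(d₁) − D·e^(−rT)·N(d₂)
   = 121.2621·0.801830 − 110.3563·0.869967·0.692278 = 30.768515
B₀ = V₀ − E₀ = 121.2621 − 30.768515 = 90.493585
spread = −(1/T)·ln(B₀/D) − r = −(1/6.1911)·ln(90.493585/110.3563) − 0.0225 = 0.00955170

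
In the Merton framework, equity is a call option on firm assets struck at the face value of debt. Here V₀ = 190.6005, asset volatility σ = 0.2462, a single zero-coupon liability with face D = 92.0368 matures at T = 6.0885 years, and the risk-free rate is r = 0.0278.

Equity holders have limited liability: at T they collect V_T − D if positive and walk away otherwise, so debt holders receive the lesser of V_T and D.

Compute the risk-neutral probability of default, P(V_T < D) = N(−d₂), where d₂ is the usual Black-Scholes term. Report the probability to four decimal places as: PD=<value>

d₁ = [ln(V₀/D) + (r + σ²/2)T] / (σ√T)
   = [ln(190.6005/92.0368) + (0.0278 + 0.5·0.2462²)·6.0885] / (0.2462·√6.0885)
   = [0.727991 + 0.353786] / 0.607496 = 1.780715
d₂ = d₁ − σ√T = 1.780715 − 0.607496 = 1.173220
risk-neutral PD = N(−d₂) = N(-1.173220) = 0.120354

PD=0.1204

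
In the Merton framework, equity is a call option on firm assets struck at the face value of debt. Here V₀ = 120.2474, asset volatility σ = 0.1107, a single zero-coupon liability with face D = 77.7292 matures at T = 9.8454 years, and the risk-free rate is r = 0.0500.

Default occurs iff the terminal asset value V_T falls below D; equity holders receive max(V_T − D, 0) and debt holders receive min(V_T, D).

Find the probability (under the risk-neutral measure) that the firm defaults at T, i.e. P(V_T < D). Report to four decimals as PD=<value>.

d₁ = [ln(V₀/D) + (r + σ²/2)T] / (σ√T)
   = [ln(120.2474/77.7292) + (0.0500 + 0.5·0.1107²)·9.8454] / (0.1107·√9.8454)
   = [0.436320 + 0.552595] / 0.347348 = 2.847049
d₂ = d₁ − σ√T = 2.847049 − 0.347348 = 2.499701
risk-neutral PD = N(−d₂) = N(-2.499701) = 0.006215

PD=0.0062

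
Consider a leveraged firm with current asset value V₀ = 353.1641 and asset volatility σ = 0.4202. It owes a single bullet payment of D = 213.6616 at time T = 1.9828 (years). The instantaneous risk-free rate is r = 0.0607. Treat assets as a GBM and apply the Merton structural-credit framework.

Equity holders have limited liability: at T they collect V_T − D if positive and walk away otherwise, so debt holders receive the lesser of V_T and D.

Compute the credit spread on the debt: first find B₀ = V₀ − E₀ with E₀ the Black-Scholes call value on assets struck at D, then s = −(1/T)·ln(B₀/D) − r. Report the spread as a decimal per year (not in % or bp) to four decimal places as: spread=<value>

spread=0.0307

d₁ = [ln(V₀/D) + (r + σ²/2)T] / (σ√T)
   = [ln(353.1641/213.6616) + (0.0607 + 0.5·0.4202²)·1.9828] / (0.4202·√1.9828)
   = [0.502539 + 0.295406] / 0.591692 = 1.348582
d₂ = d₁ − σ√T = 1.348582 − 0.591692 = 0.756890
N(d₁) = 0.911264,  N(d₂) = 0.775442,  e^(−rT) = 0.886605
E₀ = V₀·N(d₁) − D·e^(−rT)·N(d₂)
   = 353.1641·0.911264 − 213.6616·0.886605·0.775442 = 174.931211
B₀ = V₀ − E₀ = 353.1641 − 174.931211 = 178.232889
spread = −(1/T)·ln(B₀/D) − r = −(1/1.9828)·ln(178.232889/213.6616) − 0.0607 = 0.03073756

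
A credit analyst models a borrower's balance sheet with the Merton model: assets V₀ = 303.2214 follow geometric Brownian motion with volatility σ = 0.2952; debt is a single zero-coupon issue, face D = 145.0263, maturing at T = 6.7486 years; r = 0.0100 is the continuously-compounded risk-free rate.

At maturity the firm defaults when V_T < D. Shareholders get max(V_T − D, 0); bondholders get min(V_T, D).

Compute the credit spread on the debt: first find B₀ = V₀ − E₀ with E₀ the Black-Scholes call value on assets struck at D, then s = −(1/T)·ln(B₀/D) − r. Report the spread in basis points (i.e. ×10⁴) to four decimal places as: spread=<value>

spread=128.1176

d₁ = [ln(V₀/D) + (r + σ²/2)T] / (σ√T)
   = [ln(303.2214/145.0263) + (0.0100 + 0.5·0.2952²)·6.7486] / (0.2952·√6.7486)
   = [0.737548 + 0.361533] / 0.766873 = 1.433199
d₂ = d₁ − σ√T = 1.433199 − 0.766873 = 0.666326
N(d₁) = 0.924099,  N(d₂) = 0.747399,  e^(−rT) = 0.934741
E₀ = V₀·N(d₁) − D·e^(−rT)·N(d₂)
   = 303.2214·0.924099 − 145.0263·0.934741·0.747399 = 178.887876
B₀ = V₀ − E₀ = 303.2214 − 178.887876 = 124.333524
spread = −(1/T)·ln(B₀/D) − r = −(1/6.7486)·ln(124.333524/145.0263) − 0.0100 = 0.01281176
in basis points: 0.01281176 × 10⁴ = 128.1176 bp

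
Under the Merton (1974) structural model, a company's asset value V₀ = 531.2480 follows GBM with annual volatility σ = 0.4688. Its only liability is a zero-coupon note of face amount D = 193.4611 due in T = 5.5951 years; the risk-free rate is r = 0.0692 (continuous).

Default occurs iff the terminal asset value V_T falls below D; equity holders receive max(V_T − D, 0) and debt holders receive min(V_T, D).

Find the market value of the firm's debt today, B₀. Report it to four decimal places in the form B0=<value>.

d₁ = [ln(V₀/D) + (r + σ²/2)T] / (σ√T)
   = [ln(531.2480/193.4611) + (0.0692 + 0.5·0.4688²)·5.5951] / (0.4688·√5.5951)
   = [1.010152 + 1.002008] / 1.108898 = 1.814559
d₂ = d₁ − σ√T = 1.814559 − 1.108898 = 0.705661
N(d₁) = 0.965204,  N(d₂) = 0.759801,  e^(−rT) = 0.678968
E₀ = V₀·N(d₁) − D·e^(−rT)·N(d₂)
   = 531.2480·0.965204 − 193.4611·0.678968·0.759801 = 412.959971
B₀ = V₀ − E₀ = 531.2480 − 412.959971 = 118.288029

B0=118.2880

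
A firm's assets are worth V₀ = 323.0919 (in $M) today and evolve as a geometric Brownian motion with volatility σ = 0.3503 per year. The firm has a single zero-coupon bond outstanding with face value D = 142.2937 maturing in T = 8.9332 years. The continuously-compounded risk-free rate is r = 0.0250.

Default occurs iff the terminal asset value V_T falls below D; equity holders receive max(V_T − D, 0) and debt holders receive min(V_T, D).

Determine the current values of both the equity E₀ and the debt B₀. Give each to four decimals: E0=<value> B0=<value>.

E0=224.7223 B0=98.3696

d₁ = [ln(V₀/D) + (r + σ²/2)T] / (σ√T)
   = [ln(323.0919/142.2937) + (0.0250 + 0.5·0.3503²)·8.9332] / (0.3503·√8.9332)
   = [0.820044 + 0.771427] / 1.046993 = 1.520040
d₂ = d₁ − σ√T = 1.520040 − 1.046993 = 0.473047
N(d₁) = 0.935749,  N(d₂) = 0.681910,  e^(−rT) = 0.799851
E₀ = V₀·N(d₁) − D·e^(−rT)·N(d₂)
   = 323.0919·0.935749 − 142.2937·0.799851·0.681910 = 224.722340
B₀ = V₀ − E₀ = 323.0919 − 224.722340 = 98.369560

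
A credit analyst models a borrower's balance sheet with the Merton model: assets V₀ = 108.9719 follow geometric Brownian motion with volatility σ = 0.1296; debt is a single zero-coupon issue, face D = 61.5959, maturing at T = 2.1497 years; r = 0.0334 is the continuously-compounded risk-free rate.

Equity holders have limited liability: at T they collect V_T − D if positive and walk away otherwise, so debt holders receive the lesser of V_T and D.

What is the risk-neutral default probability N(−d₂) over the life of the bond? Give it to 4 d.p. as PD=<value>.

d₁ = [ln(V₀/D) + (r + σ²/2)T] / (σ√T)
   = [ln(108.9719/61.5959) + (0.0334 + 0.5·0.1296²)·2.1497] / (0.1296·√2.1497)
   = [0.570495 + 0.089853] / 0.190018 = 3.475193
d₂ = d₁ − σ√T = 3.475193 − 0.190018 = 3.285176
risk-neutral PD = N(−d₂) = N(-3.285176) = 0.000510

PD=0.0005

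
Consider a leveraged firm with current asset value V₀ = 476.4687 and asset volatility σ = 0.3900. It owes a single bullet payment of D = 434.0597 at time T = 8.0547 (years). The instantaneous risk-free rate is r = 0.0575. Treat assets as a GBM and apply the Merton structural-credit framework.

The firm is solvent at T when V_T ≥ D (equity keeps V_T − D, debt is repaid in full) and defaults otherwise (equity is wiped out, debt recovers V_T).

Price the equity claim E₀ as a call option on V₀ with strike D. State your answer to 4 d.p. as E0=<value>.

E0=276.1120

d₁ = [ln(V₀/D) + (r + σ²/2)T] / (σ√T)
   = [ln(476.4687/434.0597) + (0.0575 + 0.5·0.3900²)·8.0547] / (0.3900·√8.0547)
   = [0.093220 + 1.075705] / 1.106851 = 1.056081
d₂ = d₁ − σ√T = 1.056081 − 1.106851 = -0.050770
N(d₁) = 0.854534,  N(d₂) = 0.479754,  e^(−rT) = 0.629301
E₀ = V₀·N(d₁) − D·e^(−rT)·N(d₂)
   = 476.4687·0.854534 − 434.0597·0.629301·0.479754 = 276.111952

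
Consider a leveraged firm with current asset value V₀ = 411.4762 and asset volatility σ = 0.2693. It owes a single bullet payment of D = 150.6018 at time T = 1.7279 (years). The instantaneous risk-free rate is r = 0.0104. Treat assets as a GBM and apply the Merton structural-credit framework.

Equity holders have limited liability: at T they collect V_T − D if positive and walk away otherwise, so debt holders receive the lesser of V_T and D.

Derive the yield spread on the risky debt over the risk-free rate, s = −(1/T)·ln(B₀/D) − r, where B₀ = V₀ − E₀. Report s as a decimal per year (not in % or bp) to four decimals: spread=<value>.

d₁ = [ln(V₀/D) + (r + σ²/2)T] / (σ√T)
   = [ln(411.4762/150.6018) + (0.0104 + 0.5·0.2693²)·1.7279] / (0.2693·√1.7279)
   = [1.005112 + 0.080626] / 0.353994 = 3.067110
d₂ = d₁ − σ√T = 3.067110 − 0.353994 = 2.713116
N(d₁) = 0.998919,  N(d₂) = 0.996667,  e^(−rT) = 0.982190
E₀ = V₀·N(d₁) − D·e^(−rT)·N(d₂)
   = 411.4762·0.998919 − 150.6018·0.982190·0.996667 = 263.604856
B₀ = V₀ − E₀ = 411.4762 − 263.604856 = 147.871344
spread = −(1/T)·ln(B₀/D) − r = −(1/1.7279)·ln(147.871344/150.6018) − 0.0104 = 0.00018896

spread=0.0002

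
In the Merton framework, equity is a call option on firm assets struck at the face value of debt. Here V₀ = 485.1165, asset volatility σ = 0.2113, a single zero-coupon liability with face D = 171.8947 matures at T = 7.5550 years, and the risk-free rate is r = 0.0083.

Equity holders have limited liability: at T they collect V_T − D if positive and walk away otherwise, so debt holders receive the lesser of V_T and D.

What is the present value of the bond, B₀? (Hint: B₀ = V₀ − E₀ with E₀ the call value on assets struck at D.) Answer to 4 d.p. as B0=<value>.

d₁ = [ln(V₀/D) + (r + σ²/2)T] / (σ√T)
   = [ln(485.1165/171.8947) + (0.0083 + 0.5·0.2113²)·7.5550] / (0.2113·√7.5550)
   = [1.037507 + 0.231363] / 0.580787 = 2.184743
d₂ = d₁ − σ√T = 2.184743 − 0.580787 = 1.603957
N(d₁) = 0.985546,  N(d₂) = 0.945638,  e^(−rT) = 0.939219
E₀ = V₀·N(d₁) − D·e^(−rT)·N(d₂)
   = 485.1165·0.985546 − 171.8947·0.939219·0.945638 = 325.434462
B₀ = V₀ − E₀ = 485.1165 − 325.434462 = 159.682038

B0=159.6820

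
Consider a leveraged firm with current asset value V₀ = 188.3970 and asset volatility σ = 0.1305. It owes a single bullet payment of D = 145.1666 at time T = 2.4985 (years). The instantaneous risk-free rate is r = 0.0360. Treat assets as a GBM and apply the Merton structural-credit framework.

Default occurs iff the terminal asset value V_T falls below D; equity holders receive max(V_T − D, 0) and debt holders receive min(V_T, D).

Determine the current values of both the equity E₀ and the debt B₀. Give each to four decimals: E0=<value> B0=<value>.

d₁ = [ln(V₀/D) + (r + σ²/2)T] / (σ√T)
   = [ln(188.3970/145.1666) + (0.0360 + 0.5·0.1305²)·2.4985] / (0.1305·√2.4985)
   = [0.260669 + 0.111221] / 0.206277 = 1.802872
d₂ = d₁ − σ√T = 1.802872 − 0.206277 = 1.596595
N(d₁) = 0.964296,  N(d₂) = 0.944822,  e^(−rT) = 0.913981
E₀ = V₀·N(d₁) − D·e^(−rT)·N(d₂)
   = 188.3970·0.964296 − 145.1666·0.913981·0.944822 = 56.311979
B₀ = V₀ − E₀ = 188.3970 − 56.311979 = 132.085021

E0=56.3120 B0=132.0850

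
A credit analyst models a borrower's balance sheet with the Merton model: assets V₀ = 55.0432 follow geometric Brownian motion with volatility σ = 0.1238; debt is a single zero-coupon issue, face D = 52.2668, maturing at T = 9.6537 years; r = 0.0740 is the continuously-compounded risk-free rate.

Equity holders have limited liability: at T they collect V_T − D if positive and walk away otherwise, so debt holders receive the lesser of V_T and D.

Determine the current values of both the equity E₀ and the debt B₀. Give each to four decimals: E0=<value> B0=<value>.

E0=29.5822 B0=25.4610

d₁ = [ln(V₀/D) + (r + σ²/2)T] / (σ√T)
   = [ln(55.0432/52.2668) + (0.0740 + 0.5·0.1238²)·9.6537] / (0.1238·√9.6537)
   = [0.051757 + 0.788352] / 0.384652 = 2.184078
d₂ = d₁ − σ√T = 2.184078 − 0.384652 = 1.799427
N(d₁) = 0.985522,  N(d₂) = 0.964024,  e^(−rT) = 0.489499
E₀ = V₀·N(d₁) − D·e^(−rT)·N(d₂)
   = 55.0432·0.985522 − 52.2668·0.489499·0.964024 = 29.582167
B₀ = V₀ − E₀ = 55.0432 − 29.582167 = 25.461033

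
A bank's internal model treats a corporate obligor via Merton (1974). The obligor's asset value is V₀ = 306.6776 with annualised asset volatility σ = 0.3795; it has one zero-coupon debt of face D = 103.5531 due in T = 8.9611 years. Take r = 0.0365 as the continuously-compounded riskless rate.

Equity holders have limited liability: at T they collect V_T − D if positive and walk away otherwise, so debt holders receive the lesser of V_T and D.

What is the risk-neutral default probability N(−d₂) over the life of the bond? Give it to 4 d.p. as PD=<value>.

d₁ = [ln(V₀/D) + (r + σ²/2)T] / (σ√T)
   = [ln(306.6776/103.5531) + (0.0365 + 0.5·0.3795²)·8.9611] / (0.3795·√8.9611)
   = [1.085713 + 0.972370] / 1.136037 = 1.811634
d₂ = d₁ − σ√T = 1.811634 − 1.136037 = 0.675597
risk-neutral PD = N(−d₂) = N(-0.675597) = 0.249648

PD=0.2496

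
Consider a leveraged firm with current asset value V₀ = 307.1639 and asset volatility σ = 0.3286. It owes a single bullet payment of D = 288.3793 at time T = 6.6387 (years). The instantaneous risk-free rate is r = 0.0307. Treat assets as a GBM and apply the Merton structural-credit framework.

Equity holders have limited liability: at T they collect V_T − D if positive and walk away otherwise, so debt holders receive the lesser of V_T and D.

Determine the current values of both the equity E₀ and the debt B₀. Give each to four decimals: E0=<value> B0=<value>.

E0=129.0094 B0=178.1545

d₁ = [ln(V₀/D) + (r + σ²/2)T] / (σ√T)
   = [ln(307.1639/288.3793) + (0.0307 + 0.5·0.3286²)·6.6387] / (0.3286·√6.6387)
   = [0.063105 + 0.562225] / 0.846660 = 0.738584
d₂ = d₁ − σ√T = 0.738584 − 0.846660 = -0.108076
N(d₁) = 0.769920,  N(d₂) = 0.456968,  e^(−rT) = 0.815619
E₀ = V₀·N(d₁) − D·e^(−rT)·N(d₂)
   = 307.1639·0.769920 − 288.3793·0.815619·0.456968 = 129.009414
B₀ = V₀ − E₀ = 307.1639 − 129.009414 = 178.154486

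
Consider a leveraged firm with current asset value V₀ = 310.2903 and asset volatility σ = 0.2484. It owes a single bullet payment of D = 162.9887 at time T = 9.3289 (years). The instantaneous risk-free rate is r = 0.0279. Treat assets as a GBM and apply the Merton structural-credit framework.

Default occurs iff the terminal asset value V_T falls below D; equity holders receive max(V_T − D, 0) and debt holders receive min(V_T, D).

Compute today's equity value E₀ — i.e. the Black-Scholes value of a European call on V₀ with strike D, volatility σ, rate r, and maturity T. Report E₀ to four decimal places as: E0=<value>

E0=192.7986

d₁ = [ln(V₀/D) + (r + σ²/2)T] / (σ√T)
   = [ln(310.2903/162.9887) + (0.0279 + 0.5·0.2484²)·9.3289] / (0.2484·√9.3289)
   = [0.643827 + 0.548085] / 0.758694 = 1.571005
d₂ = d₁ − σ√T = 1.571005 − 0.758694 = 0.812310
N(d₁) = 0.941909,  N(d₂) = 0.791693,  e^(−rT) = 0.770839
E₀ = V₀·N(d₁) − D·e^(−rT)·N(d₂)
   = 310.2903·0.941909 − 162.9887·0.770839·0.791693 = 192.798560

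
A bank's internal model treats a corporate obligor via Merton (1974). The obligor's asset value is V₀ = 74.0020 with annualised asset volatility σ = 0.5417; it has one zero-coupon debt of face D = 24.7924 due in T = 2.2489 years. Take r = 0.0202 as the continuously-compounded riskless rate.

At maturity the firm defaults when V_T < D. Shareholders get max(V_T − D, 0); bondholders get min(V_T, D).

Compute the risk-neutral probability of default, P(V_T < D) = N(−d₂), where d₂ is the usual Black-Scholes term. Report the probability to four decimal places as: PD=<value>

PD=0.1596

d₁ = [ln(V₀/D) + (r + σ²/2)T] / (σ√T)
   = [ln(74.0020/24.7924) + (0.0202 + 0.5·0.5417²)·2.2489] / (0.5417·√2.2489)
   = [1.093555 + 0.375385] / 0.812351 = 1.808257
d₂ = d₁ − σ√T = 1.808257 − 0.812351 = 0.995906
risk-neutral PD = N(−d₂) = N(-0.995906) = 0.159648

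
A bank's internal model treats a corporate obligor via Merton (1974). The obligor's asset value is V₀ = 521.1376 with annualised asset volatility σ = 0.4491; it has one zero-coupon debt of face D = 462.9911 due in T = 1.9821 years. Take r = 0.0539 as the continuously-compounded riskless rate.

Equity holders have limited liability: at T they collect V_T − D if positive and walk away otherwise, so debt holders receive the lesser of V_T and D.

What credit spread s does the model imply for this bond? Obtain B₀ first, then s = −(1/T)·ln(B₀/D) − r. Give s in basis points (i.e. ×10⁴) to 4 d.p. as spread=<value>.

spread=940.3005

d₁ = [ln(V₀/D) + (r + σ²/2)T] / (σ√T)
   = [ln(521.1376/462.9911) + (0.0539 + 0.5·0.4491²)·1.9821] / (0.4491·√1.9821)
   = [0.118306 + 0.306721] / 0.632275 = 0.672219
d₂ = d₁ − σ√T = 0.672219 − 0.632275 = 0.039944
N(d₁) = 0.749278,  N(d₂) = 0.515931,  e^(−rT) = 0.898674
E₀ = V₀·N(d₁) − D·e^(−rT)·N(d₂)
   = 521.1376·0.749278 − 462.9911·0.898674·0.515931 = 175.809257
B₀ = V₀ − E₀ = 521.1376 − 175.809257 = 345.328343
spread = −(1/T)·ln(B₀/D) − r = −(1/1.9821)·ln(345.328343/462.9911) − 0.0539 = 0.09403005
in basis points: 0.09403005 × 10⁴ = 940.3005 bp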